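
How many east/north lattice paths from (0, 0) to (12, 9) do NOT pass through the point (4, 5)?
Number of paths = 231560

Total paths from (0, 0) to (12, 9): C(21, 12) = 293930. Paths through (4, 5): (paths (0, 0) → (4, 5)) × (paths (4, 5) → (12, 9)) = C(9, 4) · C(12, 8) = 126 · 495 = 62370. Avoidance count = 293930 − 62370 = 231560.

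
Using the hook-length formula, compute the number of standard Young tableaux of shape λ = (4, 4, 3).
# SYT of shape (4, 4, 3) = 462

Hook-length formula: f^λ = n! / Π hook(c), product over all cells c of the Young diagram. For λ = (4, 4, 3), n = 11 boxes. Hook lengths by row (left-to-right, top-to-bottom): [6, 5, 4, 2]; [5, 4, 3, 1]; [3, 2, 1]. Product of hooks = 86400. So f^λ = 11! / 86400 = 39916800 / 86400 = 462.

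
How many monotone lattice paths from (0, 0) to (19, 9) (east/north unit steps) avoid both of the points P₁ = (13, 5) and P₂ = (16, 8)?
Number of paths = 2851176

Inclusion–exclusion. Total paths: C(28, 19) = 6906900. Through P₁: C(18, 13)·C(10, 6) = 1799280. Through P₂: C(24, 16)·C(4, 3) = 2941884. Since P₁ is strictly southwest of P₂, a monotone path through both must visit P₁ then P₂; paths through both = C(18, 13)·C(6, 3)·C(4, 3) = 685440. Avoid both = 6906900 − 1799280 − 2941884 + 685440 = 2851176.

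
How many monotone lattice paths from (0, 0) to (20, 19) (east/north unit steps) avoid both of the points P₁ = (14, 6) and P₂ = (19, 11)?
Number of paths = 67467890070

Inclusion–exclusion. Total paths: C(39, 20) = 68923264410. Through P₁: C(20, 14)·C(19, 6) = 1051636320. Through P₂: C(30, 19)·C(9, 1) = 491645700. Since P₁ is strictly southwest of P₂, a monotone path through both must visit P₁ then P₂; paths through both = C(20, 14)·C(10, 5)·C(9, 1) = 87907680. Avoid both = 68923264410 − 1051636320 − 491645700 + 87907680 = 67467890070.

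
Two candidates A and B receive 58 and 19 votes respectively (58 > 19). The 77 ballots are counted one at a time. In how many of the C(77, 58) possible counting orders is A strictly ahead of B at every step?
Strict-lead orderings = 257172019222240200

Total orderings of the 77 votes with 58 for A: C(77, 58) = 507749884105448600. By the Bertrand ballot formula (Cycle Lemma / reflection principle), the number of orderings in which A is strictly ahead of B throughout is (p − q)/(p + q) · C(p + q, p) = (58 − 19)/(58 + 19) · 507749884105448600 = 257172019222240200.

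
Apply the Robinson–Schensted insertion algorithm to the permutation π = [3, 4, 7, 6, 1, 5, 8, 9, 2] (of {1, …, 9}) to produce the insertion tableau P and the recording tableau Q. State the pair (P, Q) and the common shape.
P = [1, 2, 5, 8, 9] / [3, 4] / [6] / [7];  Q = [1, 2, 3, 7, 8] / [4, 6] / [5] / [9];  common shape = (5, 2, 1, 1)

Row-insert the values π_1, π_2, … into P one at a time, bumping the leftmost entry strictly greater than the inserted value down to the next row. The recording tableau Q records, in position (i, j), the step at which that cell was added to P.
  Insert 3 (step 1): P = [3];  Q = [1]
  Insert 4 (step 2): P = [3, 4];  Q = [1, 2]
  Insert 7 (step 3): P = [3, 4, 7];  Q = [1, 2, 3]
  Insert 6 (step 4): P = [3, 4, 6] / [7];  Q = [1, 2, 3] / [4]
  Insert 1 (step 5): P = [1, 4, 6] / [3] / [7];  Q = [1, 2, 3] / [4] / [5]
  Insert 5 (step 6): P = [1, 4, 5] / [3, 6] / [7];  Q = [1, 2, 3] / [4, 6] / [5]
  Insert 8 (step 7): P = [1, 4, 5, 8] / [3, 6] / [7];  Q = [1, 2, 3, 7] / [4, 6] / [5]
  Insert 9 (step 8): P = [1, 4, 5, 8, 9] / [3, 6] / [7];  Q = [1, 2, 3, 7, 8] / [4, 6] / [5]
  Insert 2 (step 9): P = [1, 2, 5, 8, 9] / [3, 4] / [6] / [7];  Q = [1, 2, 3, 7, 8] / [4, 6] / [5] / [9]
Final shape: (5, 2, 1, 1).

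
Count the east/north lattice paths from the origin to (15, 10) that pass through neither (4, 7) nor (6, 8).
Number of paths = 3037925

Inclusion–exclusion. Total paths: C(25, 15) = 3268760. Through P₁: C(11, 4)·C(14, 11) = 120120. Through P₂: C(14, 6)·C(11, 9) = 165165. Since P₁ is strictly southwest of P₂, a monotone path through both must visit P₁ then P₂; paths through both = C(11, 4)·C(3, 2)·C(11, 9) = 54450. Avoid both = 3268760 − 120120 − 165165 + 54450 = 3037925.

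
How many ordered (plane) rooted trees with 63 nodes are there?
C_62 = 24139737743045626825711458546273312

These ordered rooted trees are counted by the Catalan number C_n = (1/(n + 1)) · C(2n, n). For n = 62: C_62 = (1/63) · C(124, 62) = 1520803477811874490019821888415218656/63 = 24139737743045626825711458546273312.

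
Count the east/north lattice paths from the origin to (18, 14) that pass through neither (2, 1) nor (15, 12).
Number of paths = 168889575

Inclusion–exclusion. Total paths: C(32, 18) = 471435600. Through P₁: C(3, 2)·C(29, 16) = 203591745. Through P₂: C(27, 15)·C(5, 3) = 173838600. Since P₁ is strictly southwest of P₂, a monotone path through both must visit P₁ then P₂; paths through both = C(3, 2)·C(24, 13)·C(5, 3) = 74884320. Avoid both = 471435600 − 203591745 − 173838600 + 74884320 = 168889575.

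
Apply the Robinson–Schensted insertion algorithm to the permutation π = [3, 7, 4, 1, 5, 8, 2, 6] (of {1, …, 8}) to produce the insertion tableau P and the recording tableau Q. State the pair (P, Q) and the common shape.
P = [1, 2, 5, 6] / [3, 4, 8] / [7];  Q = [1, 2, 5, 6] / [3, 7, 8] / [4];  common shape = (4, 3, 1)

Row-insert the values π_1, π_2, … into P one at a time, bumping the leftmost entry strictly greater than the inserted value down to the next row. The recording tableau Q records, in position (i, j), the step at which that cell was added to P.
  Insert 3 (step 1): P = [3];  Q = [1]
  Insert 7 (step 2): P = [3, 7];  Q = [1, 2]
  Insert 4 (step 3): P = [3, 4] / [7];  Q = [1, 2] / [3]
  Insert 1 (step 4): P = [1, 4] / [3] / [7];  Q = [1, 2] / [3] / [4]
  Insert 5 (step 5): P = [1, 4, 5] / [3] / [7];  Q = [1, 2, 5] / [3] / [4]
  Insert 8 (step 6): P = [1, 4, 5, 8] / [3] / [7];  Q = [1, 2, 5, 6] / [3] / [4]
  Insert 2 (step 7): P = [1, 2, 5, 8] / [3, 4] / [7];  Q = [1, 2, 5, 6] / [3, 7] / [4]
  Insert 6 (step 8): P = [1, 2, 5, 6] / [3, 4, 8] / [7];  Q = [1, 2, 5, 6] / [3, 7, 8] / [4]
Final shape: (4, 3, 1).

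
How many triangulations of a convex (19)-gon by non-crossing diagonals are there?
C_17 = 129644790

These polygon triangulations are counted by the Catalan number C_n = (1/(n + 1)) · C(2n, n). For n = 17: C_17 = (1/18) · C(34, 17) = 2333606220/18 = 129644790.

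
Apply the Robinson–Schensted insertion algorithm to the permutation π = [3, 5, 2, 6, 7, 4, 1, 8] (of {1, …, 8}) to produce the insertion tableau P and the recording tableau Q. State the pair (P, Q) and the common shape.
P = [1, 4, 6, 7, 8] / [2, 5] / [3];  Q = [1, 2, 4, 5, 8] / [3, 6] / [7];  common shape = (5, 2, 1)

Row-insert the values π_1, π_2, … into P one at a time, bumping the leftmost entry strictly greater than the inserted value down to the next row. The recording tableau Q records, in position (i, j), the step at which that cell was added to P.
  Insert 3 (step 1): P = [3];  Q = [1]
  Insert 5 (step 2): P = [3, 5];  Q = [1, 2]
  Insert 2 (step 3): P = [2, 5] / [3];  Q = [1, 2] / [3]
  Insert 6 (step 4): P = [2, 5, 6] / [3];  Q = [1, 2, 4] / [3]
  Insert 7 (step 5): P = [2, 5, 6, 7] / [3];  Q = [1, 2, 4, 5] / [3]
  Insert 4 (step 6): P = [2, 4, 6, 7] / [3, 5];  Q = [1, 2, 4, 5] / [3, 6]
  Insert 1 (step 7): P = [1, 4, 6, 7] / [2, 5] / [3];  Q = [1, 2, 4, 5] / [3, 6] / [7]
  Insert 8 (step 8): P = [1, 4, 6, 7, 8] / [2, 5] / [3];  Q = [1, 2, 4, 5, 8] / [3, 6] / [7]
Final shape: (5, 2, 1).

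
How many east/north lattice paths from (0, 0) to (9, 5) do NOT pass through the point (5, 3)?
Number of paths = 1162

Total paths from (0, 0) to (9, 5): C(14, 9) = 2002. Paths through (5, 3): (paths (0, 0) → (5, 3)) × (paths (5, 3) → (9, 5)) = C(8, 5) · C(6, 4) = 56 · 15 = 840. Avoidance count = 2002 − 840 = 1162.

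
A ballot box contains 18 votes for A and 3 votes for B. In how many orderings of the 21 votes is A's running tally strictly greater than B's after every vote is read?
Strict-lead orderings = 950

Total orderings of the 21 votes with 18 for A: C(21, 18) = 1330. By the Bertrand ballot formula (Cycle Lemma / reflection principle), the number of orderings in which A is strictly ahead of B throughout is (p − q)/(p + q) · C(p + q, p) = (18 − 3)/(18 + 3) · 1330 = 950.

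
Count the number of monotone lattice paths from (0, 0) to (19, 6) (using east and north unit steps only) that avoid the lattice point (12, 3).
Number of paths = 122500

Total paths from (0, 0) to (19, 6): C(25, 19) = 177100. Paths through (12, 3): (paths (0, 0) → (12, 3)) × (paths (12, 3) → (19, 6)) = C(15, 12) · C(10, 7) = 455 · 120 = 54600. Avoidance count = 177100 − 54600 = 122500.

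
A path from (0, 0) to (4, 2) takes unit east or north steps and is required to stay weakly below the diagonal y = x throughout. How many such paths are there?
Number of paths = 9

By the reflection principle (André's argument), the number of monotone paths to (4, 2) with n ≤ m that never go above y = x is C(6, 4) − C(6, 5) = 15 − 6 = 9.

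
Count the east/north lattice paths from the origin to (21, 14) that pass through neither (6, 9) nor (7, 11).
Number of paths = 2230931760

Inclusion–exclusion. Total paths: C(35, 21) = 2319959400. Through P₁: C(15, 6)·C(20, 15) = 77597520. Through P₂: C(18, 7)·C(17, 14) = 21640320. Since P₁ is strictly southwest of P₂, a monotone path through both must visit P₁ then P₂; paths through both = C(15, 6)·C(3, 1)·C(17, 14) = 10210200. Avoid both = 2319959400 − 77597520 − 21640320 + 10210200 = 2230931760.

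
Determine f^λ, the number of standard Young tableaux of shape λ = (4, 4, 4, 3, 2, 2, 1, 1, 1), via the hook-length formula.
# SYT of shape (4, 4, 4, 3, 2, 2, 1, 1, 1) = 611080470

Hook-length formula: f^λ = n! / Π hook(c), product over all cells c of the Young diagram. For λ = (4, 4, 4, 3, 2, 2, 1, 1, 1), n = 22 boxes. Hook lengths by row (left-to-right, top-to-bottom): [12, 8, 5, 3]; [11, 7, 4, 2]; [10, 6, 3, 1]; [8, 4, 1]; [6, 2]; [5, 1]; [3]; [2]; [1]. Product of hooks = 1839366144000. So f^λ = 22! / 1839366144000 = 1124000727777607680000 / 1839366144000 = 611080470.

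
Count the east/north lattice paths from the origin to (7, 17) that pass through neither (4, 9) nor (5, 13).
Number of paths = 153234

Inclusion–exclusion. Total paths: C(24, 7) = 346104. Through P₁: C(13, 4)·C(11, 3) = 117975. Through P₂: C(18, 5)·C(6, 2) = 128520. Since P₁ is strictly southwest of P₂, a monotone path through both must visit P₁ then P₂; paths through both = C(13, 4)·C(5, 1)·C(6, 2) = 53625. Avoid both = 346104 − 117975 − 128520 + 53625 = 153234.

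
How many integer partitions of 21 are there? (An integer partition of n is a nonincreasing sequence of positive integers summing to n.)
p(21) = 792

Compute p(n) via the recurrence p(n, m) = p(n, m−1) + p(n−m, m), where p(n, m) counts partitions of n with all parts ≤ m and p(n) = p(n, n). The base cases are p(0, m) = 1 and p(n, 0) = 0 for n > 0. Filling the table yields p(21) = 792. (Euler's pentagonal recurrence is an alternative.)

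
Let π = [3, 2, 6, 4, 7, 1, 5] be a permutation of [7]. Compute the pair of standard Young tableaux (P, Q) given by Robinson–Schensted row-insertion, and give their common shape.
P = [1, 4, 5] / [2, 6, 7] / [3];  Q = [1, 3, 5] / [2, 4, 7] / [6];  common shape = (3, 3, 1)

Row-insert the values π_1, π_2, … into P one at a time, bumping the leftmost entry strictly greater than the inserted value down to the next row. The recording tableau Q records, in position (i, j), the step at which that cell was added to P.
  Insert 3 (step 1): P = [3];  Q = [1]
  Insert 2 (step 2): P = [2] / [3];  Q = [1] / [2]
  Insert 6 (step 3): P = [2, 6] / [3];  Q = [1, 3] / [2]
  Insert 4 (step 4): P = [2, 4] / [3, 6];  Q = [1, 3] / [2, 4]
  Insert 7 (step 5): P = [2, 4, 7] / [3, 6];  Q = [1, 3, 5] / [2, 4]
  Insert 1 (step 6): P = [1, 4, 7] / [2, 6] / [3];  Q = [1, 3, 5] / [2, 4] / [6]
  Insert 5 (step 7): P = [1, 4, 5] / [2, 6, 7] / [3];  Q = [1, 3, 5] / [2, 4, 7] / [6]
Final shape: (3, 3, 1).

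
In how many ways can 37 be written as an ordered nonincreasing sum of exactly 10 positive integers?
p(37, 10 parts) = 2112

Partitions of n into exactly k parts are in bijection with partitions of n − k into at most k parts (subtract 1 from each part). So p(37, exactly 10) = p(27, parts ≤ 10). Computing via the recurrence p(m, j) = p(m, j−1) + p(m−j, j) gives 2112.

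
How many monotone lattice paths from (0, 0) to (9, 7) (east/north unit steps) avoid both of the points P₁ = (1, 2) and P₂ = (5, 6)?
Number of paths = 6319

Inclusion–exclusion. Total paths: C(16, 9) = 11440. Through P₁: C(3, 1)·C(13, 8) = 3861. Through P₂: C(11, 5)·C(5, 4) = 2310. Since P₁ is strictly southwest of P₂, a monotone path through both must visit P₁ then P₂; paths through both = C(3, 1)·C(8, 4)·C(5, 4) = 1050. Avoid both = 11440 − 3861 − 2310 + 1050 = 6319.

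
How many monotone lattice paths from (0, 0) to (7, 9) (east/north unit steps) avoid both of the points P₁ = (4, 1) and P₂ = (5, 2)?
Number of paths = 10219

Inclusion–exclusion. Total paths: C(16, 7) = 11440. Through P₁: C(5, 4)·C(11, 3) = 825. Through P₂: C(7, 5)·C(9, 2) = 756. Since P₁ is strictly southwest of P₂, a monotone path through both must visit P₁ then P₂; paths through both = C(5, 4)·C(2, 1)·C(9, 2) = 360. Avoid both = 11440 − 825 − 756 + 360 = 10219.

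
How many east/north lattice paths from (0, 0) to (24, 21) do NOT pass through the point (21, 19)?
Number of paths = 2460831666150

Total paths from (0, 0) to (24, 21): C(45, 24) = 3773655750150. Paths through (21, 19): (paths (0, 0) → (21, 19)) × (paths (21, 19) → (24, 21)) = C(40, 21) · C(5, 3) = 131282408400 · 10 = 1312824084000. Avoidance count = 3773655750150 − 1312824084000 = 2460831666150.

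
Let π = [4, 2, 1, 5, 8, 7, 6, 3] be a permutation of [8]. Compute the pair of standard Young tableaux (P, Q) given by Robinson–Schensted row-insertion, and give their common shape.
P = [1, 3, 6] / [2, 5] / [4, 7] / [8];  Q = [1, 4, 5] / [2, 6] / [3, 7] / [8];  common shape = (3, 2, 2, 1)

Row-insert the values π_1, π_2, … into P one at a time, bumping the leftmost entry strictly greater than the inserted value down to the next row. The recording tableau Q records, in position (i, j), the step at which that cell was added to P.
  Insert 4 (step 1): P = [4];  Q = [1]
  Insert 2 (step 2): P = [2] / [4];  Q = [1] / [2]
  Insert 1 (step 3): P = [1] / [2] / [4];  Q = [1] / [2] / [3]
  Insert 5 (step 4): P = [1, 5] / [2] / [4];  Q = [1, 4] / [2] / [3]
  Insert 8 (step 5): P = [1, 5, 8] / [2] / [4];  Q = [1, 4, 5] / [2] / [3]
  Insert 7 (step 6): P = [1, 5, 7] / [2, 8] / [4];  Q = [1, 4, 5] / [2, 6] / [3]
  Insert 6 (step 7): P = [1, 5, 6] / [2, 7] / [4, 8];  Q = [1, 4, 5] / [2, 6] / [3, 7]
  Insert 3 (step 8): P = [1, 3, 6] / [2, 5] / [4, 7] / [8];  Q = [1, 4, 5] / [2, 6] / [3, 7] / [8]
Final shape: (3, 2, 2, 1).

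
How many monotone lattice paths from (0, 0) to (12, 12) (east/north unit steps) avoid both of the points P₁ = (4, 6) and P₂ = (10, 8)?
Number of paths = 1505356

Inclusion–exclusion. Total paths: C(24, 12) = 2704156. Through P₁: C(10, 4)·C(14, 8) = 630630. Through P₂: C(18, 10)·C(6, 2) = 656370. Since P₁ is strictly southwest of P₂, a monotone path through both must visit P₁ then P₂; paths through both = C(10, 4)·C(8, 6)·C(6, 2) = 88200. Avoid both = 2704156 − 630630 − 656370 + 88200 = 1505356.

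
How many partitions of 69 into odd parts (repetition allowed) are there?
p_odd(69) = 27130

Enumerate partitions using only odd parts via the recurrence o(n, m) = o(n, m−2) + o(n−m, m) over odd m, starting from the largest odd part ≤ n. This gives p_odd(69) = 27130. (Euler's theorem: equals the count of distinct-part partitions.)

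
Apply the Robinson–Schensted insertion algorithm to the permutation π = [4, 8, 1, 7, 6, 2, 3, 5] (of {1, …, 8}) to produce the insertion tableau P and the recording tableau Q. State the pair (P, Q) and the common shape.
P = [1, 2, 3, 5] / [4, 6] / [7] / [8];  Q = [1, 2, 7, 8] / [3, 4] / [5] / [6];  common shape = (4, 2, 1, 1)

Row-insert the values π_1, π_2, … into P one at a time, bumping the leftmost entry strictly greater than the inserted value down to the next row. The recording tableau Q records, in position (i, j), the step at which that cell was added to P.
  Insert 4 (step 1): P = [4];  Q = [1]
  Insert 8 (step 2): P = [4, 8];  Q = [1, 2]
  Insert 1 (step 3): P = [1, 8] / [4];  Q = [1, 2] / [3]
  Insert 7 (step 4): P = [1, 7] / [4, 8];  Q = [1, 2] / [3, 4]
  Insert 6 (step 5): P = [1, 6] / [4, 7] / [8];  Q = [1, 2] / [3, 4] / [5]
  Insert 2 (step 6): P = [1, 2] / [4, 6] / [7] / [8];  Q = [1, 2] / [3, 4] / [5] / [6]
  Insert 3 (step 7): P = [1, 2, 3] / [4, 6] / [7] / [8];  Q = [1, 2, 7] / [3, 4] / [5] / [6]
  Insert 5 (step 8): P = [1, 2, 3, 5] / [4, 6] / [7] / [8];  Q = [1, 2, 7, 8] / [3, 4] / [5] / [6]
Final shape: (4, 2, 1, 1).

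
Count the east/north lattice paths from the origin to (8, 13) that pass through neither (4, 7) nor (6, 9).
Number of paths = 88815

Inclusion–exclusion. Total paths: C(21, 8) = 203490. Through P₁: C(11, 4)·C(10, 4) = 69300. Through P₂: C(15, 6)·C(6, 2) = 75075. Since P₁ is strictly southwest of P₂, a monotone path through both must visit P₁ then P₂; paths through both = C(11, 4)·C(4, 2)·C(6, 2) = 29700. Avoid both = 203490 − 69300 − 75075 + 29700 = 88815.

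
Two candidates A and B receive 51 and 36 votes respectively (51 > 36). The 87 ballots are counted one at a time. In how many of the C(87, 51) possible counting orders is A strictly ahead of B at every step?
Strict-lead orderings = 629814145425220935025470

Total orderings of the 87 votes with 51 for A: C(87, 51) = 3652922043466281423147726. By the Bertrand ballot formula (Cycle Lemma / reflection principle), the number of orderings in which A is strictly ahead of B throughout is (p − q)/(p + q) · C(p + q, p) = (51 − 36)/(51 + 36) · 3652922043466281423147726 = 629814145425220935025470.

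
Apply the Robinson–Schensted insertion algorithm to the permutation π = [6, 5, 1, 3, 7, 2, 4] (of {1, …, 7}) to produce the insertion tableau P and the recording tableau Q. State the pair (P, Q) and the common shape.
P = [1, 2, 4] / [3, 7] / [5] / [6];  Q = [1, 4, 5] / [2, 7] / [3] / [6];  common shape = (3, 2, 1, 1)

Row-insert the values π_1, π_2, … into P one at a time, bumping the leftmost entry strictly greater than the inserted value down to the next row. The recording tableau Q records, in position (i, j), the step at which that cell was added to P.
  Insert 6 (step 1): P = [6];  Q = [1]
  Insert 5 (step 2): P = [5] / [6];  Q = [1] / [2]
  Insert 1 (step 3): P = [1] / [5] / [6];  Q = [1] / [2] / [3]
  Insert 3 (step 4): P = [1, 3] / [5] / [6];  Q = [1, 4] / [2] / [3]
  Insert 7 (step 5): P = [1, 3, 7] / [5] / [6];  Q = [1, 4, 5] / [2] / [3]
  Insert 2 (step 6): P = [1, 2, 7] / [3] / [5] / [6];  Q = [1, 4, 5] / [2] / [3] / [6]
  Insert 4 (step 7): P = [1, 2, 4] / [3, 7] / [5] / [6];  Q = [1, 4, 5] / [2, 7] / [3] / [6]
Final shape: (3, 2, 1, 1).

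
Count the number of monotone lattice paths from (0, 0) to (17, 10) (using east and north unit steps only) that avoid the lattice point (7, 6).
Number of paths = 6718569

Total paths from (0, 0) to (17, 10): C(27, 17) = 8436285. Paths through (7, 6): (paths (0, 0) → (7, 6)) × (paths (7, 6) → (17, 10)) = C(13, 7) · C(14, 10) = 1716 · 1001 = 1717716. Avoidance count = 8436285 − 1717716 = 6718569.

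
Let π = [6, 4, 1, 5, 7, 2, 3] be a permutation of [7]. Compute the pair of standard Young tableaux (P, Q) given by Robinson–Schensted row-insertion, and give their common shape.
P = [1, 2, 3] / [4, 5, 7] / [6];  Q = [1, 4, 5] / [2, 6, 7] / [3];  common shape = (3, 3, 1)

Row-insert the values π_1, π_2, … into P one at a time, bumping the leftmost entry strictly greater than the inserted value down to the next row. The recording tableau Q records, in position (i, j), the step at which that cell was added to P.
  Insert 6 (step 1): P = [6];  Q = [1]
  Insert 4 (step 2): P = [4] / [6];  Q = [1] / [2]
  Insert 1 (step 3): P = [1] / [4] / [6];  Q = [1] / [2] / [3]
  Insert 5 (step 4): P = [1, 5] / [4] / [6];  Q = [1, 4] / [2] / [3]
  Insert 7 (step 5): P = [1, 5, 7] / [4] / [6];  Q = [1, 4, 5] / [2] / [3]
  Insert 2 (step 6): P = [1, 2, 7] / [4, 5] / [6];  Q = [1, 4, 5] / [2, 6] / [3]
  Insert 3 (step 7): P = [1, 2, 3] / [4, 5, 7] / [6];  Q = [1, 4, 5] / [2, 6, 7] / [3]
Final shape: (3, 3, 1).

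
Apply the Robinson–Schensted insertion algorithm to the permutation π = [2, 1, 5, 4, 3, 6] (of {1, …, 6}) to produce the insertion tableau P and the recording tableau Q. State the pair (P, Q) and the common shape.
P = [1, 3, 6] / [2, 4] / [5];  Q = [1, 3, 6] / [2, 4] / [5];  common shape = (3, 2, 1)

Row-insert the values π_1, π_2, … into P one at a time, bumping the leftmost entry strictly greater than the inserted value down to the next row. The recording tableau Q records, in position (i, j), the step at which that cell was added to P.
  Insert 2 (step 1): P = [2];  Q = [1]
  Insert 1 (step 2): P = [1] / [2];  Q = [1] / [2]
  Insert 5 (step 3): P = [1, 5] / [2];  Q = [1, 3] / [2]
  Insert 4 (step 4): P = [1, 4] / [2, 5];  Q = [1, 3] / [2, 4]
  Insert 3 (step 5): P = [1, 3] / [2, 4] / [5];  Q = [1, 3] / [2, 4] / [5]
  Insert 6 (step 6): P = [1, 3, 6] / [2, 4] / [5];  Q = [1, 3, 6] / [2, 4] / [5]
Final shape: (3, 2, 1).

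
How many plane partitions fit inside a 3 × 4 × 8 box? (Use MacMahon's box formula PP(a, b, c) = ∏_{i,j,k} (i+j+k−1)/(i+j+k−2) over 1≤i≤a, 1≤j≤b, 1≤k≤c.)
PP(3, 4, 8) = 4723719

Evaluate the triple product over i = 1..3, j = 1..4, k = 1..8. The factors are (2/1) · (3/2) · (4/3) · (5/4) · (6/5) · (7/6) · (8/7) · (9/8) · … (96 factors total). The numerators and denominators telescope so the product is an integer; carrying out the multiplication exactly gives PP(3, 4, 8) = 4723719.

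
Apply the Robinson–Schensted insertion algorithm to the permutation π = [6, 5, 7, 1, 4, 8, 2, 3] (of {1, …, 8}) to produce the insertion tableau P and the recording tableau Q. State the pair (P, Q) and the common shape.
P = [1, 2, 3] / [4, 7, 8] / [5] / [6];  Q = [1, 3, 6] / [2, 5, 8] / [4] / [7];  common shape = (3, 3, 1, 1)

Row-insert the values π_1, π_2, … into P one at a time, bumping the leftmost entry strictly greater than the inserted value down to the next row. The recording tableau Q records, in position (i, j), the step at which that cell was added to P.
  Insert 6 (step 1): P = [6];  Q = [1]
  Insert 5 (step 2): P = [5] / [6];  Q = [1] / [2]
  Insert 7 (step 3): P = [5, 7] / [6];  Q = [1, 3] / [2]
  Insert 1 (step 4): P = [1, 7] / [5] / [6];  Q = [1, 3] / [2] / [4]
  Insert 4 (step 5): P = [1, 4] / [5, 7] / [6];  Q = [1, 3] / [2, 5] / [4]
  Insert 8 (step 6): P = [1, 4, 8] / [5, 7] / [6];  Q = [1, 3, 6] / [2, 5] / [4]
  Insert 2 (step 7): P = [1, 2, 8] / [4, 7] / [5] / [6];  Q = [1, 3, 6] / [2, 5] / [4] / [7]
  Insert 3 (step 8): P = [1, 2, 3] / [4, 7, 8] / [5] / [6];  Q = [1, 3, 6] / [2, 5, 8] / [4] / [7]
Final shape: (3, 3, 1, 1).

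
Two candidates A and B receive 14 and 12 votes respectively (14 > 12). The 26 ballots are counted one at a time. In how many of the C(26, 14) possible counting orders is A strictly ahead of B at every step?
Strict-lead orderings = 742900

Total orderings of the 26 votes with 14 for A: C(26, 14) = 9657700. By the Bertrand ballot formula (Cycle Lemma / reflection principle), the number of orderings in which A is strictly ahead of B throughout is (p − q)/(p + q) · C(p + q, p) = (14 − 12)/(14 + 12) · 9657700 = 742900.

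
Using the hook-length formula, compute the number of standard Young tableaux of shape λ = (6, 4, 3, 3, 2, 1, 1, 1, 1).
# SYT of shape (6, 4, 3, 3, 2, 1, 1, 1, 1) = 2424922500

Hook-length formula: f^λ = n! / Π hook(c), product over all cells c of the Young diagram. For λ = (6, 4, 3, 3, 2, 1, 1, 1, 1), n = 22 boxes. Hook lengths by row (left-to-right, top-to-bottom): [14, 9, 7, 4, 2, 1]; [11, 6, 4, 1]; [9, 4, 2]; [8, 3, 1]; [6, 1]; [4]; [3]; [2]; [1]. Product of hooks = 463520268288. So f^λ = 22! / 463520268288 = 1124000727777607680000 / 463520268288 = 2424922500.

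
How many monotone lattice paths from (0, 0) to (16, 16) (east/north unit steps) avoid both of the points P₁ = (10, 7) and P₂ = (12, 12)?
Number of paths = 343040790

Inclusion–exclusion. Total paths: C(32, 16) = 601080390. Through P₁: C(17, 10)·C(15, 6) = 97337240. Through P₂: C(24, 12)·C(8, 4) = 189290920. Since P₁ is strictly southwest of P₂, a monotone path through both must visit P₁ then P₂; paths through both = C(17, 10)·C(7, 2)·C(8, 4) = 28588560. Avoid both = 601080390 − 97337240 − 189290920 + 28588560 = 343040790.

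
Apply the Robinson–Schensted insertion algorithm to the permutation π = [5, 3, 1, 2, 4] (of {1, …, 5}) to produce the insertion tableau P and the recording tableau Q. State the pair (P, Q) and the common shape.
P = [1, 2, 4] / [3] / [5];  Q = [1, 4, 5] / [2] / [3];  common shape = (3, 1, 1)

Row-insert the values π_1, π_2, … into P one at a time, bumping the leftmost entry strictly greater than the inserted value down to the next row. The recording tableau Q records, in position (i, j), the step at which that cell was added to P.
  Insert 5 (step 1): P = [5];  Q = [1]
  Insert 3 (step 2): P = [3] / [5];  Q = [1] / [2]
  Insert 1 (step 3): P = [1] / [3] / [5];  Q = [1] / [2] / [3]
  Insert 2 (step 4): P = [1, 2] / [3] / [5];  Q = [1, 4] / [2] / [3]
  Insert 4 (step 5): P = [1, 2, 4] / [3] / [5];  Q = [1, 4, 5] / [2] / [3]
Final shape: (3, 1, 1).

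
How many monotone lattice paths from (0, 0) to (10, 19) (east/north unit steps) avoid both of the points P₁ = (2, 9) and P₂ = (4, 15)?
Number of paths = 17132760

Inclusion–exclusion. Total paths: C(29, 10) = 20030010. Through P₁: C(11, 2)·C(18, 8) = 2406690. Through P₂: C(19, 4)·C(10, 6) = 813960. Since P₁ is strictly southwest of P₂, a monotone path through both must visit P₁ then P₂; paths through both = C(11, 2)·C(8, 2)·C(10, 6) = 323400. Avoid both = 20030010 − 2406690 − 813960 + 323400 = 17132760.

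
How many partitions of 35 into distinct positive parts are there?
q(35) = 585

A partition into distinct parts is a strictly decreasing sequence summing to n. The recurrence d(n, m) = d(n, m−1) + d(n−m, m−1) (use part m at most once) with q(n) = d(n, n) gives q(35) = 585. (Euler's theorem: # distinct-part partitions = # odd-part partitions.)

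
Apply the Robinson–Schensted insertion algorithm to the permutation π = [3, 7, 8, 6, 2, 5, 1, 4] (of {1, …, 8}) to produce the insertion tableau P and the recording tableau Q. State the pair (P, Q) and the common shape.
P = [1, 4, 8] / [2, 5] / [3, 6] / [7];  Q = [1, 2, 3] / [4, 6] / [5, 8] / [7];  common shape = (3, 2, 2, 1)

Row-insert the values π_1, π_2, … into P one at a time, bumping the leftmost entry strictly greater than the inserted value down to the next row. The recording tableau Q records, in position (i, j), the step at which that cell was added to P.
  Insert 3 (step 1): P = [3];  Q = [1]
  Insert 7 (step 2): P = [3, 7];  Q = [1, 2]
  Insert 8 (step 3): P = [3, 7, 8];  Q = [1, 2, 3]
  Insert 6 (step 4): P = [3, 6, 8] / [7];  Q = [1, 2, 3] / [4]
  Insert 2 (step 5): P = [2, 6, 8] / [3] / [7];  Q = [1, 2, 3] / [4] / [5]
  Insert 5 (step 6): P = [2, 5, 8] / [3, 6] / [7];  Q = [1, 2, 3] / [4, 6] / [5]
  Insert 1 (step 7): P = [1, 5, 8] / [2, 6] / [3] / [7];  Q = [1, 2, 3] / [4, 6] / [5] / [7]
  Insert 4 (step 8): P = [1, 4, 8] / [2, 5] / [3, 6] / [7];  Q = [1, 2, 3] / [4, 6] / [5, 8] / [7]
Final shape: (3, 2, 2, 1).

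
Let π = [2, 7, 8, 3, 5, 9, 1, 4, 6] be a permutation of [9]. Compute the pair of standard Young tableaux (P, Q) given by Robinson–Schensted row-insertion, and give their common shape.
P = [1, 3, 4, 6] / [2, 5, 9] / [7, 8];  Q = [1, 2, 3, 6] / [4, 5, 9] / [7, 8];  common shape = (4, 3, 2)

Row-insert the values π_1, π_2, … into P one at a time, bumping the leftmost entry strictly greater than the inserted value down to the next row. The recording tableau Q records, in position (i, j), the step at which that cell was added to P.
  Insert 2 (step 1): P = [2];  Q = [1]
  Insert 7 (step 2): P = [2, 7];  Q = [1, 2]
  Insert 8 (step 3): P = [2, 7, 8];  Q = [1, 2, 3]
  Insert 3 (step 4): P = [2, 3, 8] / [7];  Q = [1, 2, 3] / [4]
  Insert 5 (step 5): P = [2, 3, 5] / [7, 8];  Q = [1, 2, 3] / [4, 5]
  Insert 9 (step 6): P = [2, 3, 5, 9] / [7, 8];  Q = [1, 2, 3, 6] / [4, 5]
  Insert 1 (step 7): P = [1, 3, 5, 9] / [2, 8] / [7];  Q = [1, 2, 3, 6] / [4, 5] / [7]
  Insert 4 (step 8): P = [1, 3, 4, 9] / [2, 5] / [7, 8];  Q = [1, 2, 3, 6] / [4, 5] / [7, 8]
  Insert 6 (step 9): P = [1, 3, 4, 6] / [2, 5, 9] / [7, 8];  Q = [1, 2, 3, 6] / [4, 5, 9] / [7, 8]
Final shape: (4, 3, 2).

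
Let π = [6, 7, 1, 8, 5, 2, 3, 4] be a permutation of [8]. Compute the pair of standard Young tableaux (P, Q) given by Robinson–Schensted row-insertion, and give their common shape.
P = [1, 2, 3, 4] / [5, 7, 8] / [6];  Q = [1, 2, 4, 8] / [3, 5, 7] / [6];  common shape = (4, 3, 1)

Row-insert the values π_1, π_2, … into P one at a time, bumping the leftmost entry strictly greater than the inserted value down to the next row. The recording tableau Q records, in position (i, j), the step at which that cell was added to P.
  Insert 6 (step 1): P = [6];  Q = [1]
  Insert 7 (step 2): P = [6, 7];  Q = [1, 2]
  Insert 1 (step 3): P = [1, 7] / [6];  Q = [1, 2] / [3]
  Insert 8 (step 4): P = [1, 7, 8] / [6];  Q = [1, 2, 4] / [3]
  Insert 5 (step 5): P = [1, 5, 8] / [6, 7];  Q = [1, 2, 4] / [3, 5]
  Insert 2 (step 6): P = [1, 2, 8] / [5, 7] / [6];  Q = [1, 2, 4] / [3, 5] / [6]
  Insert 3 (step 7): P = [1, 2, 3] / [5, 7, 8] / [6];  Q = [1, 2, 4] / [3, 5, 7] / [6]
  Insert 4 (step 8): P = [1, 2, 3, 4] / [5, 7, 8] / [6];  Q = [1, 2, 4, 8] / [3, 5, 7] / [6]
Final shape: (4, 3, 1).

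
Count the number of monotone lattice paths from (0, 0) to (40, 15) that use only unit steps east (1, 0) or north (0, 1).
Number of paths = 11899700525790

A monotone lattice path from (0, 0) to (40, 15) consists of 40 east steps and 15 north steps in some order, so it is determined by which 40 of the 55 steps are east. The count is C(55, 40) = 11899700525790.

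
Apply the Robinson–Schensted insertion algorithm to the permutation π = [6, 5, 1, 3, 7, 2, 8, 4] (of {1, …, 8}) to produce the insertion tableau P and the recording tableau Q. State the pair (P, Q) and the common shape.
P = [1, 2, 4, 8] / [3, 7] / [5] / [6];  Q = [1, 4, 5, 7] / [2, 8] / [3] / [6];  common shape = (4, 2, 1, 1)

Row-insert the values π_1, π_2, … into P one at a time, bumping the leftmost entry strictly greater than the inserted value down to the next row. The recording tableau Q records, in position (i, j), the step at which that cell was added to P.
  Insert 6 (step 1): P = [6];  Q = [1]
  Insert 5 (step 2): P = [5] / [6];  Q = [1] / [2]
  Insert 1 (step 3): P = [1] / [5] / [6];  Q = [1] / [2] / [3]
  Insert 3 (step 4): P = [1, 3] / [5] / [6];  Q = [1, 4] / [2] / [3]
  Insert 7 (step 5): P = [1, 3, 7] / [5] / [6];  Q = [1, 4, 5] / [2] / [3]
  Insert 2 (step 6): P = [1, 2, 7] / [3] / [5] / [6];  Q = [1, 4, 5] / [2] / [3] / [6]
  Insert 8 (step 7): P = [1, 2, 7, 8] / [3] / [5] / [6];  Q = [1, 4, 5, 7] / [2] / [3] / [6]
  Insert 4 (step 8): P = [1, 2, 4, 8] / [3, 7] / [5] / [6];  Q = [1, 4, 5, 7] / [2, 8] / [3] / [6]
Final shape: (4, 2, 1, 1).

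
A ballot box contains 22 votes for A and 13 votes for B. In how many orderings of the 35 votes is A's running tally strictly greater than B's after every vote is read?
Strict-lead orderings = 379629720

Total orderings of the 35 votes with 22 for A: C(35, 22) = 1476337800. By the Bertrand ballot formula (Cycle Lemma / reflection principle), the number of orderings in which A is strictly ahead of B throughout is (p − q)/(p + q) · C(p + q, p) = (22 − 13)/(22 + 13) · 1476337800 = 379629720.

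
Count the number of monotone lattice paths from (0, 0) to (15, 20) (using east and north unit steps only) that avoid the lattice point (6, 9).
Number of paths = 2407303360

Total paths from (0, 0) to (15, 20): C(35, 15) = 3247943160. Paths through (6, 9): (paths (0, 0) → (6, 9)) × (paths (6, 9) → (15, 20)) = C(15, 6) · C(20, 9) = 5005 · 167960 = 840639800. Avoidance count = 3247943160 − 840639800 = 2407303360.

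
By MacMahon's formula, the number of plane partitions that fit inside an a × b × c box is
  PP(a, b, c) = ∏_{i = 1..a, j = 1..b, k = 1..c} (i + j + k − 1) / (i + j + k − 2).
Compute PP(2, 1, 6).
PP(2, 1, 6) = 28

Evaluate the triple product over i = 1..2, j = 1..1, k = 1..6. The factors are (2/1) · (3/2) · (4/3) · (5/4) · (6/5) · (7/6) · (3/2) · (4/3) · … (12 factors total). The numerators and denominators telescope so the product is an integer; carrying out the multiplication exactly gives PP(2, 1, 6) = 28.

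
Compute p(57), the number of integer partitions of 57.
p(57) = 614154

Compute p(n) via the recurrence p(n, m) = p(n, m−1) + p(n−m, m), where p(n, m) counts partitions of n with all parts ≤ m and p(n) = p(n, n). The base cases are p(0, m) = 1 and p(n, 0) = 0 for n > 0. Filling the table yields p(57) = 614154. (Euler's pentagonal recurrence is an alternative.)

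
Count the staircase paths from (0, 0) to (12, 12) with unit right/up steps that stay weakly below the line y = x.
C_12 = 208012

These NE paths below the diagonal are counted by the Catalan number C_n = (1/(n + 1)) · C(2n, n). For n = 12: C_12 = (1/13) · C(24, 12) = 2704156/13 = 208012.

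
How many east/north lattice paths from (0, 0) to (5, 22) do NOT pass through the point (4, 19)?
Number of paths = 45310

Total paths from (0, 0) to (5, 22): C(27, 5) = 80730. Paths through (4, 19): (paths (0, 0) → (4, 19)) × (paths (4, 19) → (5, 22)) = C(23, 4) · C(4, 1) = 8855 · 4 = 35420. Avoidance count = 80730 − 35420 = 45310.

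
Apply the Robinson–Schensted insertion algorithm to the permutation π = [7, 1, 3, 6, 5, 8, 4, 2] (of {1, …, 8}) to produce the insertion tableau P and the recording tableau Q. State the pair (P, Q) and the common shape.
P = [1, 2, 4, 8] / [3] / [5] / [6] / [7];  Q = [1, 3, 4, 6] / [2] / [5] / [7] / [8];  common shape = (4, 1, 1, 1, 1)

Row-insert the values π_1, π_2, … into P one at a time, bumping the leftmost entry strictly greater than the inserted value down to the next row. The recording tableau Q records, in position (i, j), the step at which that cell was added to P.
  Insert 7 (step 1): P = [7];  Q = [1]
  Insert 1 (step 2): P = [1] / [7];  Q = [1] / [2]
  Insert 3 (step 3): P = [1, 3] / [7];  Q = [1, 3] / [2]
  Insert 6 (step 4): P = [1, 3, 6] / [7];  Q = [1, 3, 4] / [2]
  Insert 5 (step 5): P = [1, 3, 5] / [6] / [7];  Q = [1, 3, 4] / [2] / [5]
  Insert 8 (step 6): P = [1, 3, 5, 8] / [6] / [7];  Q = [1, 3, 4, 6] / [2] / [5]
  Insert 4 (step 7): P = [1, 3, 4, 8] / [5] / [6] / [7];  Q = [1, 3, 4, 6] / [2] / [5] / [7]
  Insert 2 (step 8): P = [1, 2, 4, 8] / [3] / [5] / [6] / [7];  Q = [1, 3, 4, 6] / [2] / [5] / [7] / [8]
Final shape: (4, 1, 1, 1, 1).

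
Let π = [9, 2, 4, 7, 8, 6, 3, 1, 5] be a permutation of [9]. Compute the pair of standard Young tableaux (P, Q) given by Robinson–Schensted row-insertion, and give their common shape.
P = [1, 3, 5, 8] / [2, 6] / [4] / [7] / [9];  Q = [1, 3, 4, 5] / [2, 9] / [6] / [7] / [8];  common shape = (4, 2, 1, 1, 1)

Row-insert the values π_1, π_2, … into P one at a time, bumping the leftmost entry strictly greater than the inserted value down to the next row. The recording tableau Q records, in position (i, j), the step at which that cell was added to P.
  Insert 9 (step 1): P = [9];  Q = [1]
  Insert 2 (step 2): P = [2] / [9];  Q = [1] / [2]
  Insert 4 (step 3): P = [2, 4] / [9];  Q = [1, 3] / [2]
  Insert 7 (step 4): P = [2, 4, 7] / [9];  Q = [1, 3, 4] / [2]
  Insert 8 (step 5): P = [2, 4, 7, 8] / [9];  Q = [1, 3, 4, 5] / [2]
  Insert 6 (step 6): P = [2, 4, 6, 8] / [7] / [9];  Q = [1, 3, 4, 5] / [2] / [6]
  Insert 3 (step 7): P = [2, 3, 6, 8] / [4] / [7] / [9];  Q = [1, 3, 4, 5] / [2] / [6] / [7]
  Insert 1 (step 8): P = [1, 3, 6, 8] / [2] / [4] / [7] / [9];  Q = [1, 3, 4, 5] / [2] / [6] / [7] / [8]
  Insert 5 (step 9): P = [1, 3, 5, 8] / [2, 6] / [4] / [7] / [9];  Q = [1, 3, 4, 5] / [2, 9] / [6] / [7] / [8]
Final shape: (4, 2, 1, 1, 1).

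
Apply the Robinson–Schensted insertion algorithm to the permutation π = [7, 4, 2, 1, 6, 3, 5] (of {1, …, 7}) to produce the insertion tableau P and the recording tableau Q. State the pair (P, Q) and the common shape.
P = [1, 3, 5] / [2, 6] / [4] / [7];  Q = [1, 5, 7] / [2, 6] / [3] / [4];  common shape = (3, 2, 1, 1)

Row-insert the values π_1, π_2, … into P one at a time, bumping the leftmost entry strictly greater than the inserted value down to the next row. The recording tableau Q records, in position (i, j), the step at which that cell was added to P.
  Insert 7 (step 1): P = [7];  Q = [1]
  Insert 4 (step 2): P = [4] / [7];  Q = [1] / [2]
  Insert 2 (step 3): P = [2] / [4] / [7];  Q = [1] / [2] / [3]
  Insert 1 (step 4): P = [1] / [2] / [4] / [7];  Q = [1] / [2] / [3] / [4]
  Insert 6 (step 5): P = [1, 6] / [2] / [4] / [7];  Q = [1, 5] / [2] / [3] / [4]
  Insert 3 (step 6): P = [1, 3] / [2, 6] / [4] / [7];  Q = [1, 5] / [2, 6] / [3] / [4]
  Insert 5 (step 7): P = [1, 3, 5] / [2, 6] / [4] / [7];  Q = [1, 5, 7] / [2, 6] / [3] / [4]
Final shape: (3, 2, 1, 1).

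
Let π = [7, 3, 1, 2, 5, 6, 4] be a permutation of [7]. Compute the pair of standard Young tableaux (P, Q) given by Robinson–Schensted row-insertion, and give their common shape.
P = [1, 2, 4, 6] / [3, 5] / [7];  Q = [1, 4, 5, 6] / [2, 7] / [3];  common shape = (4, 2, 1)

Row-insert the values π_1, π_2, … into P one at a time, bumping the leftmost entry strictly greater than the inserted value down to the next row. The recording tableau Q records, in position (i, j), the step at which that cell was added to P.
  Insert 7 (step 1): P = [7];  Q = [1]
  Insert 3 (step 2): P = [3] / [7];  Q = [1] / [2]
  Insert 1 (step 3): P = [1] / [3] / [7];  Q = [1] / [2] / [3]
  Insert 2 (step 4): P = [1, 2] / [3] / [7];  Q = [1, 4] / [2] / [3]
  Insert 5 (step 5): P = [1, 2, 5] / [3] / [7];  Q = [1, 4, 5] / [2] / [3]
  Insert 6 (step 6): P = [1, 2, 5, 6] / [3] / [7];  Q = [1, 4, 5, 6] / [2] / [3]
  Insert 4 (step 7): P = [1, 2, 4, 6] / [3, 5] / [7];  Q = [1, 4, 5, 6] / [2, 7] / [3]
Final shape: (4, 2, 1).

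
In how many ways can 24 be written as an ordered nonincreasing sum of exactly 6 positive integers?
p(24, 6 parts) = 199

Partitions of n into exactly k parts are in bijection with partitions of n − k into at most k parts (subtract 1 from each part). So p(24, exactly 6) = p(18, parts ≤ 6). Computing via the recurrence p(m, j) = p(m, j−1) + p(m−j, j) gives 199.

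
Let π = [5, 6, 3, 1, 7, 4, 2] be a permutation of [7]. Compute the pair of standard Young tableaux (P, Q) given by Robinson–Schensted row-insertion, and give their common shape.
P = [1, 2, 7] / [3, 4] / [5, 6];  Q = [1, 2, 5] / [3, 6] / [4, 7];  common shape = (3, 2, 2)

Row-insert the values π_1, π_2, … into P one at a time, bumping the leftmost entry strictly greater than the inserted value down to the next row. The recording tableau Q records, in position (i, j), the step at which that cell was added to P.
  Insert 5 (step 1): P = [5];  Q = [1]
  Insert 6 (step 2): P = [5, 6];  Q = [1, 2]
  Insert 3 (step 3): P = [3, 6] / [5];  Q = [1, 2] / [3]
  Insert 1 (step 4): P = [1, 6] / [3] / [5];  Q = [1, 2] / [3] / [4]
  Insert 7 (step 5): P = [1, 6, 7] / [3] / [5];  Q = [1, 2, 5] / [3] / [4]
  Insert 4 (step 6): P = [1, 4, 7] / [3, 6] / [5];  Q = [1, 2, 5] / [3, 6] / [4]
  Insert 2 (step 7): P = [1, 2, 7] / [3, 4] / [5, 6];  Q = [1, 2, 5] / [3, 6] / [4, 7]
Final shape: (3, 2, 2).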